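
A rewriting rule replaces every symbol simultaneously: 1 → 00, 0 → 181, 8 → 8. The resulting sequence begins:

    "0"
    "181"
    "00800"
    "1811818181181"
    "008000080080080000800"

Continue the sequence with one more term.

Applying the rule to each of the 21 symbols of 008000080080080000800 gives the pieces 181 181 8 181 181 181 181 8 181 181 8 181 181 8 181 181 181 181 8 181 181, which concatenate to the answer.

18118181811811811818181181818118181811811811818181181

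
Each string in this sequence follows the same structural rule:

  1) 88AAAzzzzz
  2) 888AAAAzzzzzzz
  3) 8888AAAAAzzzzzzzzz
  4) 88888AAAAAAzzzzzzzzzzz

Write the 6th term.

Reading off run lengths: 8 runs 2, 3, 4, 5; A runs 3, 4, 5, 6; z runs 5, 7, 9, 11 — each is linear in n, where the shown terms are n = 3, 4, 5, 6.
Setting n = 8 gives 7, 8, 15 characters in each block.

8888888AAAAAAAAzzzzzzzzzzzzzzz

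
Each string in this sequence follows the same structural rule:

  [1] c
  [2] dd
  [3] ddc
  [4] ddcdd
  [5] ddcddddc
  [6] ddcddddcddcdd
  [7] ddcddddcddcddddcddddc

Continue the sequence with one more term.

Each term (from the third on) is the previous term followed by the one before it: term 3 = dd·c = ddc.
So term 8 is ddcddddcddcddddcddddc·ddcddddcddcdd.

ddcddddcddcddddcddddcddcddddcddcdd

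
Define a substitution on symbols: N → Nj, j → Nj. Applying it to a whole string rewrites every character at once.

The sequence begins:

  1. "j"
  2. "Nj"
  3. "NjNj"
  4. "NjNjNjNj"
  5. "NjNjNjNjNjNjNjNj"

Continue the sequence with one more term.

Rewriting the 16 symbols of NjNjNjNjNjNjNjNj one by one yields Nj Nj Nj Nj Nj Nj Nj Nj Nj Nj Nj Nj Nj Nj Nj Nj; concatenated:

NjNjNjNjNjNjNjNjNjNjNjNjNjNjNjNj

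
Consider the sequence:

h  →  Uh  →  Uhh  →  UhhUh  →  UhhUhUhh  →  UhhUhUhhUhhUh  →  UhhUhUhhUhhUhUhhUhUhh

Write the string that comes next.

From term 3 onward, concatenate the last term with the second-to-last: Uh·h = Uhh, Uhh·Uh = UhhUh, …
Continuing: UhhUhUhhUhhUhUhhUhUhh · UhhUhUhhUhhUh gives term 8.

UhhUhUhhUhhUhUhhUhUhhUhhUhUhhUhhUh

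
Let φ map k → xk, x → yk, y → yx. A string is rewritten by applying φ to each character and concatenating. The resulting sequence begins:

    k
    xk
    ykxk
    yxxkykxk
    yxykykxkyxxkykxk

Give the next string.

Rewriting the 16 symbols of yxykykxkyxxkykxk one by one yields yx yk yx xk yx xk yk xk yx yk yk xk yx xk yk xk; concatenated:

yxykyxxkyxxkykxkyxykykxkyxxkykxk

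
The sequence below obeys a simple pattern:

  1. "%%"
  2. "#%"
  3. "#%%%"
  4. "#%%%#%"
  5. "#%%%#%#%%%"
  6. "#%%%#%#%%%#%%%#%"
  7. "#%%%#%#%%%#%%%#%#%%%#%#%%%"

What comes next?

This is a Fibonacci-style word recurrence s(k) = s(k−1)·s(k−2): e.g. #%·%% = #%%%.
Continuing: #%%%#%#%%%#%%%#%#%%%#%#%%% · #%%%#%#%%%#%%%#% gives term 8.

#%%%#%#%%%#%%%#%#%%%#%#%%%#%%%#%#%%%#%%%#%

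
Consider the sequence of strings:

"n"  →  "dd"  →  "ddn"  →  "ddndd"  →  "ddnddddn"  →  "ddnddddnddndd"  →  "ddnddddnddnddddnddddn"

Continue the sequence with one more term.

Each term (from the third on) is the previous term followed by the one before it: term 3 = dd·n = ddn.
Continuing: ddnddddnddnddddnddddn · ddnddddnddndd gives term 8.

ddnddddnddnddddnddddnddnddddnddndd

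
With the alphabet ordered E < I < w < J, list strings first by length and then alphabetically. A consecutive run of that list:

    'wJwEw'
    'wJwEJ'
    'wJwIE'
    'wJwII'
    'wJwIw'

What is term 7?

wJwwE

Continuing the enumeration 2 steps past wJwIw: wJwIw → wJwIJ → (answer).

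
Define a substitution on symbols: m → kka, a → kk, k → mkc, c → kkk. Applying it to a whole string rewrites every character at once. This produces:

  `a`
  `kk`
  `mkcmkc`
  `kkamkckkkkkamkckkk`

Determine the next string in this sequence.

φ(kkamkckkkkkamkckkk) expands symbol-by-symbol to mkc mkc kk kka mkc kkk mkc mkc mkc mkc mkc kk kka mkc kkk mkc mkc mkc; joining the 18 pieces gives the next term.

mkcmkckkkkamkckkkmkcmkcmkcmkcmkckkkkamkckkkmkcmkcmkc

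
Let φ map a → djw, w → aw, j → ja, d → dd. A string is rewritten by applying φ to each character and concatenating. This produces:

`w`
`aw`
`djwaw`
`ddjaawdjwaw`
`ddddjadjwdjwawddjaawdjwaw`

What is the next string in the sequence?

Rewriting the 25 symbols of ddddjadjwdjwawddjaawdjwaw one by one yields dd dd dd dd ja djw dd ja aw dd ja aw djw aw dd dd ja djw djw aw dd ja aw djw aw; concatenated:

ddddddddjadjwddjaawddjaawdjwawddddjadjwdjwawddjaawdjwaw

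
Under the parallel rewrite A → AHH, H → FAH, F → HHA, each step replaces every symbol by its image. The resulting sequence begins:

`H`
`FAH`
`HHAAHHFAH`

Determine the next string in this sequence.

Expanding HHAAHHFAH: H→FAH, H→FAH, A→AHH, A→AHH, H→FAH, H→FAH, F→HHA, A→AHH, H→FAH. Concatenated: FAH FAH AHH AHH FAH FAH HHA AHH FAH.

FAHFAHAHHAHHFAHFAHHHAAHHFAH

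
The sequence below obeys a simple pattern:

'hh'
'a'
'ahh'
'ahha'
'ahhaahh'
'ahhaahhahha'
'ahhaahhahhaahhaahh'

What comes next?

ahhaahhahhaahhaahhahhaahhahha

From term 3 onward, concatenate the last term with the second-to-last: a·hh = ahh, ahh·a = ahha, …
So term 8 is ahhaahhahhaahhaahh·ahhaahhahha.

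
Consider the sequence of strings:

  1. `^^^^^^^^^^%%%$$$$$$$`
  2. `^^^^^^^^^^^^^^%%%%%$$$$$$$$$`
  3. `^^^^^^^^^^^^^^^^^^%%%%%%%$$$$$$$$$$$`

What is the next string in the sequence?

^^^^^^^^^^^^^^^^^^^^^^%%%%%%%%%$$$$$$$$$$$$$

Term n consists of 4n+2 ^'s, followed by 2n-1 %'s, followed by 2n+3 $'s, where the shown terms are n = 2, 3, 4.
For the next term, n = 5, so the run lengths are 22, 9, 13.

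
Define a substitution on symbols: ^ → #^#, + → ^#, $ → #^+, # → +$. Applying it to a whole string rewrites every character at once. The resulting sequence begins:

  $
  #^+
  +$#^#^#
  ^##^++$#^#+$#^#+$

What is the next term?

φ(^##^++$#^#+$#^#+$) expands symbol-by-symbol to #^# +$ +$ #^# ^# ^# #^+ +$ #^# +$ ^# #^+ +$ #^# +$ ^# #^+; joining the 17 pieces gives the next term.

#^#+$+$#^#^#^##^++$#^#+$^##^++$#^#+$^##^+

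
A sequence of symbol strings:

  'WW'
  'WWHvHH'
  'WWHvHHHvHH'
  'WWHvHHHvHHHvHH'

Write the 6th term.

WWHvHHHvHHHvHHHvHHHvHH

Every step adds HvHH to the end: s(k+1) = s(k)·HvHH.
From WWHvHHHvHHHvHH, 2 further steps: WWHvHHHvHHHvHH → WWHvHHHvHHHvHHHvHH → (answer).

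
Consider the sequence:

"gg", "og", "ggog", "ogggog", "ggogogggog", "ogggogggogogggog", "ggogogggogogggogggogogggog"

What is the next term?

Each term (from the third on) is the two preceding terms concatenated in order: term 3 = gg·og = ggog.
The next term joins ogggogggogogggog and ggogogggogogggogggogogggog.

ogggogggogogggogggogogggogogggogggogogggog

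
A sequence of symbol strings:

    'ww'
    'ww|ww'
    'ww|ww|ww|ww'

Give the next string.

s(k+1) = s(k)·|·s(k) — each term doubles the last with '|' between the halves.
One more doubling of ww|ww|ww|ww gives the answer.

ww|ww|ww|ww|ww|ww|ww|ww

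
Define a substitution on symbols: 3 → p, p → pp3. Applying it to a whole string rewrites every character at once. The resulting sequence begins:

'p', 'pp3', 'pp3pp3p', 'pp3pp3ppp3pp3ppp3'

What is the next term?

Rewriting the 17 symbols of pp3pp3ppp3pp3ppp3 one by one yields pp3 pp3 p pp3 pp3 p pp3 pp3 pp3 p pp3 pp3 p pp3 pp3 pp3 p; concatenated:

pp3pp3ppp3pp3ppp3pp3pp3ppp3pp3ppp3pp3pp3p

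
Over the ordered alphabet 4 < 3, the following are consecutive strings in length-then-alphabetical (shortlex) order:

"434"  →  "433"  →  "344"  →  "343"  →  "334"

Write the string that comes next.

333

The successor of 334 increments the rightmost position that isn't already 3 and resets every position after it to 4.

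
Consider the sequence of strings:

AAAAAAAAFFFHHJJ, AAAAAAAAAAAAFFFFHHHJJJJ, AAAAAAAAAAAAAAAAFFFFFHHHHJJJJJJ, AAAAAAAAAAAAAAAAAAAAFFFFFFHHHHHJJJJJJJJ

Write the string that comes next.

AAAAAAAAAAAAAAAAAAAAAAAAFFFFFFFHHHHHHJJJJJJJJJJ

Each string has the form A^{4n} F^{n+1} H^{n} J^{2n-2}, where the shown terms are n = 2, 3, 4, 5.
At n = 6 the blocks have lengths 24, 7, 6, 10.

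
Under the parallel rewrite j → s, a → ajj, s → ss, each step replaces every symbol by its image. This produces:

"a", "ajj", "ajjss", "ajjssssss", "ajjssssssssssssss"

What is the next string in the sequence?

ajjssssssssssssssssssssssssssssss

φ(ajjssssssssssssss) expands symbol-by-symbol to ajj s s ss ss ss ss ss ss ss ss ss ss ss ss ss ss; joining the 17 pieces gives the next term.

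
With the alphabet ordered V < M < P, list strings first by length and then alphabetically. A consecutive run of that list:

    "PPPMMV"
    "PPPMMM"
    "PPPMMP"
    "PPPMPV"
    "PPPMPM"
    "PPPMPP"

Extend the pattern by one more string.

Find the rightmost character of PPPMPP below P, bump it to the next letter, and reset everything to its right to V.

PPPPVV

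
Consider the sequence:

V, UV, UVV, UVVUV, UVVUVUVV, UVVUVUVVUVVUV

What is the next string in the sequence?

Each term (from the third on) is the previous term followed by the one before it: term 3 = UV·V = UVV.
So term 7 is UVVUVUVVUVVUV·UVVUVUVV.

UVVUVUVVUVVUVUVVUVUVV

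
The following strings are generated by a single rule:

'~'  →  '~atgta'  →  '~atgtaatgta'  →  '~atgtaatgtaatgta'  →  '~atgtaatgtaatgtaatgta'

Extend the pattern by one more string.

The strings grow by a fixed suffix atgta each time.
Applying this once more to ~atgtaatgtaatgtaatgta:

~atgtaatgtaatgtaatgtaatgta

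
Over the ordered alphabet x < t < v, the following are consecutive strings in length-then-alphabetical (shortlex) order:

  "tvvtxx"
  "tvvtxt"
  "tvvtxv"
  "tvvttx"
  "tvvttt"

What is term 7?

Continuing the enumeration 2 steps past tvvttt: tvvttt → tvvttv → (answer).

tvvtvx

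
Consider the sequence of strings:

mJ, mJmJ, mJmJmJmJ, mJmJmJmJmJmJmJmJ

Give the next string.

s(k+1) = s(k)·s(k) — each term doubles the last.
So the next term is two copies of mJmJmJmJmJmJmJmJ.

mJmJmJmJmJmJmJmJmJmJmJmJmJmJmJmJ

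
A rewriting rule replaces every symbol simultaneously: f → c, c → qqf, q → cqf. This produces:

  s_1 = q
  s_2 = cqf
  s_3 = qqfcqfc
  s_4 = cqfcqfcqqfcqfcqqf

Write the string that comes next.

Rewriting the 17 symbols of cqfcqfcqqfcqfcqqf one by one yields qqf cqf c qqf cqf c qqf cqf cqf c qqf cqf c qqf cqf cqf c; concatenated:

qqfcqfcqqfcqfcqqfcqfcqfcqqfcqfcqqfcqfcqfc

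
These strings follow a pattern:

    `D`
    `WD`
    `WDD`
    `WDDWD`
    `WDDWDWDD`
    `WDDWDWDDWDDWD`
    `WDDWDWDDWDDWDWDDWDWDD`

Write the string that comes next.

From term 3 onward, concatenate the last term with the second-to-last: WD·D = WDD, WDD·WD = WDDWD, …
Continuing: WDDWDWDDWDDWDWDDWDWDD · WDDWDWDDWDDWD gives term 8.

WDDWDWDDWDDWDWDDWDWDDWDDWDWDDWDDWD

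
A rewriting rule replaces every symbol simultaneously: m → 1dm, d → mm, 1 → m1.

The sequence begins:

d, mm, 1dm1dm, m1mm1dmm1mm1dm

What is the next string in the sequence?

Applying the rule to each of the 14 symbols of m1mm1dmm1mm1dm gives the pieces 1dm m1 1dm 1dm m1 mm 1dm 1dm m1 1dm 1dm m1 mm 1dm, which concatenate to the answer.

1dmm11dm1dmm1mm1dm1dmm11dm1dmm1mm1dm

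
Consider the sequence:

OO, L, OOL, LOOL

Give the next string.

OOLLOOL

Each term (from the third on) is the two preceding terms concatenated in order: term 3 = OO·L = OOL.
Continuing: OOL · LOOL gives term 5.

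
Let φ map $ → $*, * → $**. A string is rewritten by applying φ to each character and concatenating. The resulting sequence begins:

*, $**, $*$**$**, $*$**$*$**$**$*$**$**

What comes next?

Replace each of the 21 characters of $*$**$*$**$**$*$**$** in place — $* $** $* $** $** $* $** $* $** $** $* $** $** $* $** $* $** $** $* $** $** — and concatenate.

$*$**$*$**$**$*$**$*$**$**$*$**$**$*$**$*$**$**$*$**$**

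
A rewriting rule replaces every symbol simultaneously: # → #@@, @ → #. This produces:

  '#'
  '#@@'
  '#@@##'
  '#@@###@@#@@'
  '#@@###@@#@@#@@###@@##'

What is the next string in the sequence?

#@@###@@#@@#@@###@@###@@###@@#@@#@@###@@#@@

φ(#@@###@@#@@#@@###@@##) expands symbol-by-symbol to #@@ # # #@@ #@@ #@@ # # #@@ # # #@@ # # #@@ #@@ #@@ # # #@@ #@@; joining the 21 pieces gives the next term.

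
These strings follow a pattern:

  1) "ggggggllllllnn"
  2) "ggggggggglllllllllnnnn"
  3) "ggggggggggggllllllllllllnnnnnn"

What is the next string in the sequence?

Term n consists of 3n g's, followed by 3n l's, followed by 2n-2 n's, where the shown terms are n = 2, 3, 4.
For the next term, n = 5, so the run lengths are 15, 15, 8.

ggggggggggggggglllllllllllllllnnnnnnnn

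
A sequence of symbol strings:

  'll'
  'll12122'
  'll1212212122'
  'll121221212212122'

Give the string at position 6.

ll1212212122121221212212122

Each term is the previous one with 12122 appended.
From ll121221212212122, 2 further steps: ll121221212212122 → ll12122121221212212122 → (answer).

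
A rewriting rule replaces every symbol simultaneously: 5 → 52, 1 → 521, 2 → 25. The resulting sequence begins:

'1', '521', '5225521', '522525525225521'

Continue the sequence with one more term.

Rewriting the 15 symbols of 522525525225521 one by one yields 52 25 25 52 25 52 52 25 52 25 25 52 52 25 521; concatenated:

5225255225525225522525525225521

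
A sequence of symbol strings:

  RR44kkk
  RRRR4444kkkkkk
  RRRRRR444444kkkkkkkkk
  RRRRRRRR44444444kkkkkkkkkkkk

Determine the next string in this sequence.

Each string has the form R^{2n} 4^{2n} k^{3n} (n = 1, 2, …).
At n = 5 the blocks have lengths 10, 10, 15.

RRRRRRRRRR4444444444kkkkkkkkkkkkkkk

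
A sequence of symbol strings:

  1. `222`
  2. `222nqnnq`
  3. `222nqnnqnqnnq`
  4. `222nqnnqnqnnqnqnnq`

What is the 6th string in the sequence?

222nqnnqnqnnqnqnnqnqnnqnqnnq

The strings grow by a fixed suffix nqnnq each time.
From 222nqnnqnqnnqnqnnq, 2 further steps: 222nqnnqnqnnqnqnnq → 222nqnnqnqnnqnqnnqnqnnq → (answer).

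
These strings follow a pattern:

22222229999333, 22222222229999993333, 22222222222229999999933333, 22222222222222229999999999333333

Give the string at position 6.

Term n consists of 3n-2 2's, followed by 2n-2 9's, followed by n 3's, where the shown terms are n = 3, 4, 5, 6.
For term 6, n = 8, so the run lengths are 22, 14, 8.

22222222222222222222229999999999999933333333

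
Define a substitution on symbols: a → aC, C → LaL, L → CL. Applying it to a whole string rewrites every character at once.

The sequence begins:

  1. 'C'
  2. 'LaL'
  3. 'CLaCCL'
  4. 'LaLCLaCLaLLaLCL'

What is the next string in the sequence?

CLaCCLLaLCLaCLaLCLaCCLCLaCCLLaLCL

Applying the rule to each of the 15 symbols of LaLCLaCLaLLaLCL gives the pieces CL aC CL LaL CL aC LaL CL aC CL CL aC CL LaL CL, which concatenate to the answer.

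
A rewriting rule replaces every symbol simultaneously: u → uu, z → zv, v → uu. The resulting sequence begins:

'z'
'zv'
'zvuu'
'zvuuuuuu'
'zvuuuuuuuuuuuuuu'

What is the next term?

φ(zvuuuuuuuuuuuuuu) expands symbol-by-symbol to zv uu uu uu uu uu uu uu uu uu uu uu uu uu uu uu; joining the 16 pieces gives the next term.

zvuuuuuuuuuuuuuuuuuuuuuuuuuuuuuu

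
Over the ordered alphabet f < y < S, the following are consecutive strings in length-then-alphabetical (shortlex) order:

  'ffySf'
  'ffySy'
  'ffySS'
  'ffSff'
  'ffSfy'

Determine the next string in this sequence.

Treat ffSfy as a base-3 numeral over the given alphabet and add one, carrying through any trailing S's.

ffSfS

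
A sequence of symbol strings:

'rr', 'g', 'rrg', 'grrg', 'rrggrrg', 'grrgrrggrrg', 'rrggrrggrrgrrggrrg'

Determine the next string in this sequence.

grrgrrggrrgrrggrrggrrgrrggrrg

From term 3 onward, concatenate the second-to-last term with the last: rr·g = rrg, g·rrg = grrg, …
Continuing: grrgrrggrrg · rrggrrggrrgrrggrrg gives term 8.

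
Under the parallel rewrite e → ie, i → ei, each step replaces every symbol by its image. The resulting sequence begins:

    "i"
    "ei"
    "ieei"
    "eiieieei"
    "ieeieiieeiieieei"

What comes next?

Rewriting the 16 symbols of ieeieiieeiieieei one by one yields ei ie ie ei ie ei ei ie ie ei ei ie ei ie ie ei; concatenated:

eiieieeiieeieiieieeieiieeiieieei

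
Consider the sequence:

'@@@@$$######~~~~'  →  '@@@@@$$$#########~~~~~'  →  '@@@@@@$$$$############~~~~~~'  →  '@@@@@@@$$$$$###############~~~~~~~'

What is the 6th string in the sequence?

Term n consists of n+2 @'s, followed by n $'s, followed by 3n #'s, followed by n+2 ~'s, where the shown terms are n = 2, 3, 4, 5.
At n = 7 the blocks have lengths 9, 7, 21, 9.

@@@@@@@@@$$$$$$$#####################~~~~~~~~~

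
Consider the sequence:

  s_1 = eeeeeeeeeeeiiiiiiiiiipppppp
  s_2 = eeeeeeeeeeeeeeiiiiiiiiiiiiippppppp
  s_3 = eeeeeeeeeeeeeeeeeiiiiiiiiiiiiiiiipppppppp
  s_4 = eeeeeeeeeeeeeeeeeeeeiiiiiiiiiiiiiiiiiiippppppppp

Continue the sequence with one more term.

The n-th term is 3n+2 e's then 3n+1 i's then n+3 p's, where the shown terms are n = 3, 4, 5, 6.
Setting n = 7 gives 23, 22, 10 characters in each block.

eeeeeeeeeeeeeeeeeeeeeeeiiiiiiiiiiiiiiiiiiiiiipppppppppp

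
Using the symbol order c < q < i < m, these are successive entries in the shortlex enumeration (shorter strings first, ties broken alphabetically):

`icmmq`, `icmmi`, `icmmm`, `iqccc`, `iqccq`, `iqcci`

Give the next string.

iqccm

The successor of iqcci increments the rightmost position that isn't already m and resets every position after it to c.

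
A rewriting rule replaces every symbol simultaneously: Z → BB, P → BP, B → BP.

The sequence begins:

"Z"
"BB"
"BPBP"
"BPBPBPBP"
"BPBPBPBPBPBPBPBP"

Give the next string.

Applying the rule to each of the 16 symbols of BPBPBPBPBPBPBPBP gives the pieces BP BP BP BP BP BP BP BP BP BP BP BP BP BP BP BP, which concatenate to the answer.

BPBPBPBPBPBPBPBPBPBPBPBPBPBPBPBP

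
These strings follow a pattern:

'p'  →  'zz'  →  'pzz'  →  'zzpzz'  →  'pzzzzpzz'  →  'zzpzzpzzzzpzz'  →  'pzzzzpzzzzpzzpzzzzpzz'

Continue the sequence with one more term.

zzpzzpzzzzpzzpzzzzpzzzzpzzpzzzzpzz

This is a Fibonacci-style word recurrence s(k) = s(k−2)·s(k−1): e.g. p·zz = pzz.
So term 8 is zzpzzpzzzzpzz·pzzzzpzzzzpzzpzzzzpzz.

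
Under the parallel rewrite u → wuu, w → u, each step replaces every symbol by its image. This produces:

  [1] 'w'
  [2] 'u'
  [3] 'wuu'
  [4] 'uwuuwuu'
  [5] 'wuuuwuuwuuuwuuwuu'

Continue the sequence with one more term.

Rewriting the 17 symbols of wuuuwuuwuuuwuuwuu one by one yields u wuu wuu wuu u wuu wuu u wuu wuu wuu u wuu wuu u wuu wuu; concatenated:

uwuuwuuwuuuwuuwuuuwuuwuuwuuuwuuwuuuwuuwuu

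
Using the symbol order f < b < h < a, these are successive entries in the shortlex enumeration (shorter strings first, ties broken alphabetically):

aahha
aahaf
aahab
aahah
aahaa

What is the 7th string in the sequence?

Continuing the enumeration 2 steps past aahaa: aahaa → aaaff → (answer).

aaafb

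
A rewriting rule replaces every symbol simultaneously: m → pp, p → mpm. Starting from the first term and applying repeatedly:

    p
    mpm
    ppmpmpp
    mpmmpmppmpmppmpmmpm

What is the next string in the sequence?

Replace each of the 19 characters of mpmmpmppmpmppmpmmpm in place — pp mpm pp pp mpm pp mpm mpm pp mpm pp mpm mpm pp mpm pp pp mpm pp — and concatenate.

ppmpmppppmpmppmpmmpmppmpmppmpmmpmppmpmppppmpmpp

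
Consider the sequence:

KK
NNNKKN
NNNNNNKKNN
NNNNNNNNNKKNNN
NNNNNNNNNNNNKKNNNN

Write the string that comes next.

Each term wraps the previous one in NNN on the left and N on the right.
Applying this once more to NNNNNNNNNNNNKKNNNN:

NNNNNNNNNNNNNNNKKNNNNN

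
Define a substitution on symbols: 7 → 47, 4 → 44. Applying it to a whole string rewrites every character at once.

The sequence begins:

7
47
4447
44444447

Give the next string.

4444444444444447

Rewriting each symbol of 44444447: 4→44, 4→44, 4→44, 4→44, 4→44, 4→44, 4→44, 7→47, which concatenates to 44 44 44 44 44 44 44 47.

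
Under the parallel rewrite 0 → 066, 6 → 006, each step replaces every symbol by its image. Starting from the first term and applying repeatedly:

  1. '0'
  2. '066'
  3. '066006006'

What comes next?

066006006066066006066066006

Expanding 066006006: 0→066, 6→006, 6→006, 0→066, 0→066, 6→006, 0→066, 0→066, 6→006. Concatenated: 066 006 006 066 066 006 066 066 006.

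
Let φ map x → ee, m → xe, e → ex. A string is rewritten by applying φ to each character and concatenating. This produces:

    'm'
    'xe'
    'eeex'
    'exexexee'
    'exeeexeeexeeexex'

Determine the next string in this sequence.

Rewriting the 16 symbols of exeeexeeexeeexex one by one yields ex ee ex ex ex ee ex ex ex ee ex ex ex ee ex ee; concatenated:

exeeexexexeeexexexeeexexexeeexee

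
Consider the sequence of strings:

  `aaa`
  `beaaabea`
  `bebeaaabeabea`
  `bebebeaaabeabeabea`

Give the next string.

s(k+1) = be·s(k)·bea, so each term gains be as a prefix and bea as a suffix.
One more step from bebebeaaabeabeabea gives the answer.

bebebebeaaabeabeabeabea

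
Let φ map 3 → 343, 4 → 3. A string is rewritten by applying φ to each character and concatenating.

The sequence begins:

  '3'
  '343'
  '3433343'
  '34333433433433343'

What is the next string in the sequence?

34333433433433343343334334333433433433343

Replace each of the 17 characters of 34333433433433343 in place — 343 3 343 343 343 3 343 343 3 343 343 3 343 343 343 3 343 — and concatenate.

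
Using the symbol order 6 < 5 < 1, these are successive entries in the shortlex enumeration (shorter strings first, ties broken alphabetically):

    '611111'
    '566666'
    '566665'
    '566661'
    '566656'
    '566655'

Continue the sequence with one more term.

566651

Treat 566655 as a base-3 numeral over the given alphabet and add one, carrying through any trailing 1's.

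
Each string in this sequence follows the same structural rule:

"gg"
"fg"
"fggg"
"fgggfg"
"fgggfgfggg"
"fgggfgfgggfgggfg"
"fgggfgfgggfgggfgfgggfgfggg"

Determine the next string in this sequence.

Each term (from the third on) is the previous term followed by the one before it: term 3 = fg·gg = fggg.
Continuing: fgggfgfgggfgggfgfgggfgfggg · fgggfgfgggfgggfg gives term 8.

fgggfgfgggfgggfgfgggfgfgggfgggfgfgggfgggfg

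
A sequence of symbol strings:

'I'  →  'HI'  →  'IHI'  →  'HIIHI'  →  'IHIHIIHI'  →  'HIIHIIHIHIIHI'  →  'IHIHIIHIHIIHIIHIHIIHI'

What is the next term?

From term 3 onward, concatenate the second-to-last term with the last: I·HI = IHI, HI·IHI = HIIHI, …
The next term joins HIIHIIHIHIIHI and IHIHIIHIHIIHIIHIHIIHI.

HIIHIIHIHIIHIIHIHIIHIHIIHIIHIHIIHI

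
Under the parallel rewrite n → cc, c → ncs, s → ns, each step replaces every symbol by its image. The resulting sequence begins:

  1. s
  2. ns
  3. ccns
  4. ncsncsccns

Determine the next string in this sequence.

ccncsnsccncsnsncsncsccns

Rewriting each symbol of ncsncsccns: n→cc, c→ncs, s→ns, n→cc, c→ncs, s→ns, c→ncs, c→ncs, n→cc, s→ns, which concatenates to cc ncs ns cc ncs ns ncs ncs cc ns.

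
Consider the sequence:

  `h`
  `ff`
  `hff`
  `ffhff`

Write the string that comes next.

hffffhff

This is a Fibonacci-style word recurrence s(k) = s(k−2)·s(k−1): e.g. h·ff = hff.
Continuing: hff · ffhff gives term 5.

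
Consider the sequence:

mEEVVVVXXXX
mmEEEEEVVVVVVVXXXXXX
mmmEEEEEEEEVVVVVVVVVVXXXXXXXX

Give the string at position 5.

mmmmmEEEEEEEEEEEEEEVVVVVVVVVVVVVVVVXXXXXXXXXXXX

Term n consists of n m's, followed by 3n-1 E's, followed by 3n+1 V's, followed by 2n+2 X's (n = 1, 2, …).
At n = 5 the blocks have lengths 5, 14, 16, 12.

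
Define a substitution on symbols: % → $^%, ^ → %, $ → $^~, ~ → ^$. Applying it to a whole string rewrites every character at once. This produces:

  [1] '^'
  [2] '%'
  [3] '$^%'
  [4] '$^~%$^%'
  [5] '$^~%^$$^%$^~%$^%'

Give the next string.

Rewriting the 16 symbols of $^~%^$$^%$^~%$^% one by one yields $^~ % ^$ $^% % $^~ $^~ % $^% $^~ % ^$ $^% $^~ % $^%; concatenated:

$^~%^$$^%%$^~$^~%$^%$^~%^$$^%$^~%$^%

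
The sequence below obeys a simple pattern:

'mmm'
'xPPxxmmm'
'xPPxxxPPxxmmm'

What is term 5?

Every step adds xPPxx at the front: s(k+1) = xPPxx·s(k).
From xPPxxxPPxxmmm, 2 further steps: xPPxxxPPxxmmm → xPPxxxPPxxxPPxxmmm → (answer).

xPPxxxPPxxxPPxxxPPxxmmm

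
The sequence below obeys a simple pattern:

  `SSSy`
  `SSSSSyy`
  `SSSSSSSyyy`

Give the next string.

SSSSSSSSSyyyy

Reading off run lengths: S runs 3, 5, 7; y runs 1, 2, 3 — each is linear in n (n = 1, 2, …).
Setting n = 4 gives 9, 4 characters in each block.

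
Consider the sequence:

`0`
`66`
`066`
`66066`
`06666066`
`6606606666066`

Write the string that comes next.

066660666606606666066

From term 3 onward, concatenate the second-to-last term with the last: 0·66 = 066, 66·066 = 66066, …
So term 7 is 06666066·6606606666066.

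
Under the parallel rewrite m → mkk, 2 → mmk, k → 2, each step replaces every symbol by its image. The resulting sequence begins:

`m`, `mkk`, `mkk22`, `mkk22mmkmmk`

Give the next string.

Expanding mkk22mmkmmk: m→mkk, k→2, k→2, 2→mmk, 2→mmk, m→mkk, m→mkk, k→2, m→mkk, m→mkk, k→2. Concatenated: mkk 2 2 mmk mmk mkk mkk 2 mkk mkk 2.

mkk22mmkmmkmkkmkk2mkkmkk2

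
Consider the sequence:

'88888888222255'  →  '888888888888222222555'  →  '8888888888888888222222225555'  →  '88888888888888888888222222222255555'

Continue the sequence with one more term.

Reading off run lengths: 8 runs 8, 12, 16, 20; 2 runs 4, 6, 8, 10; 5 runs 2, 3, 4, 5 — each is linear in n, where the shown terms are n = 2, 3, 4, 5.
Setting n = 6 gives 24, 12, 6 characters in each block.

888888888888888888888888222222222222555555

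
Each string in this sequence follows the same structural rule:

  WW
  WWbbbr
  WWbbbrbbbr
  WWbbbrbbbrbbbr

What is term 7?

WWbbbrbbbrbbbrbbbrbbbrbbbr

Every step adds bbbr to the end: s(k+1) = s(k)·bbbr.
From WWbbbrbbbrbbbr, 3 further steps: WWbbbrbbbrbbbr → WWbbbrbbbrbbbrbbbr → WWbbbrbbbrbbbrbbbrbbbr → (answer).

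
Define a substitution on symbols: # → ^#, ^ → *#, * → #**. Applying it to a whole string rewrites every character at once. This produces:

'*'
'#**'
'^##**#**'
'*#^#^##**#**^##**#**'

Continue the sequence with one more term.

Rewriting the 20 symbols of *#^#^##**#**^##**#** one by one yields #** ^# *# ^# *# ^# ^# #** #** ^# #** #** *# ^# ^# #** #** ^# #** #**; concatenated:

#**^#*#^#*#^#^##**#**^##**#***#^#^##**#**^##**#**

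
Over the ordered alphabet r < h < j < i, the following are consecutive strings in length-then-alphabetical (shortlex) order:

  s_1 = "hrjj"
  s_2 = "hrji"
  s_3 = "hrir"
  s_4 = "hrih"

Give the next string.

hrij

Find the rightmost character of hrih below i, bump it to the next letter, and reset everything to its right to r.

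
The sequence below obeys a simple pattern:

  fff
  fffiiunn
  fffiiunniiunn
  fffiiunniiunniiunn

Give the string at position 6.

Each term is the previous one with iiunn appended.
From fffiiunniiunniiunn, 2 further steps: fffiiunniiunniiunn → fffiiunniiunniiunniiunn → (answer).

fffiiunniiunniiunniiunniiunn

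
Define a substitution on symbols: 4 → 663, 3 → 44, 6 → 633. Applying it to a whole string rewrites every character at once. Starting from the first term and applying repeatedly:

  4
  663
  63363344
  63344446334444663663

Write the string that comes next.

Rewriting the 20 symbols of 63344446334444663663 one by one yields 633 44 44 663 663 663 663 633 44 44 663 663 663 663 633 633 44 633 633 44; concatenated:

633444466366366366363344446636636636636336334463363344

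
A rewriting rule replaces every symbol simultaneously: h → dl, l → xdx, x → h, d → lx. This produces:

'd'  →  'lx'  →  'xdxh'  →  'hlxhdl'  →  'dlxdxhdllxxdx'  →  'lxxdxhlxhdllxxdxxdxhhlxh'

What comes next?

Rewriting the 24 symbols of lxxdxhlxhdllxxdxxdxhhlxh one by one yields xdx h h lx h dl xdx h dl lx xdx xdx h h lx h h lx h dl dl xdx h dl; concatenated:

xdxhhlxhdlxdxhdllxxdxxdxhhlxhhlxhdldlxdxhdl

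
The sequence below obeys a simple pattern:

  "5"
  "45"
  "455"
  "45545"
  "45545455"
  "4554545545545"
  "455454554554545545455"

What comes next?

4554545545545455454554554545545545

This is a Fibonacci-style word recurrence s(k) = s(k−1)·s(k−2): e.g. 45·5 = 455.
Continuing: 455454554554545545455 · 4554545545545 gives term 8.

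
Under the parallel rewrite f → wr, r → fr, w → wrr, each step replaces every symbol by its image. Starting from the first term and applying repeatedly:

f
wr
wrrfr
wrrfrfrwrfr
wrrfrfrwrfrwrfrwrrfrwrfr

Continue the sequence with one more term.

wrrfrfrwrfrwrfrwrrfrwrfrwrrfrwrfrwrrfrfrwrfrwrrfrwrfr

Applying the rule to each of the 24 symbols of wrrfrfrwrfrwrfrwrrfrwrfr gives the pieces wrr fr fr wr fr wr fr wrr fr wr fr wrr fr wr fr wrr fr fr wr fr wrr fr wr fr, which concatenate to the answer.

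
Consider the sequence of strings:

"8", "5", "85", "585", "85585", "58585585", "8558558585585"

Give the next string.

This is a Fibonacci-style word recurrence s(k) = s(k−2)·s(k−1): e.g. 8·5 = 85.
The next term joins 58585585 and 8558558585585.

585855858558558585585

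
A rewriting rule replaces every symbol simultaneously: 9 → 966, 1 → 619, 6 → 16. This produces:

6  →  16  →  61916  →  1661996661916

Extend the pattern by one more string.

619161661996696616161661996661916

φ(1661996661916) expands symbol-by-symbol to 619 16 16 619 966 966 16 16 16 619 966 619 16; joining the 13 pieces gives the next term.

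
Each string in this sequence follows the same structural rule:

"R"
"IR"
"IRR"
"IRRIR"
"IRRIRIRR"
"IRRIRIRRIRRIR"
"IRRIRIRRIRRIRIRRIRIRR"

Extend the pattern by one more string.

Each term (from the third on) is the previous term followed by the one before it: term 3 = IR·R = IRR.
The next term joins IRRIRIRRIRRIRIRRIRIRR and IRRIRIRRIRRIR.

IRRIRIRRIRRIRIRRIRIRRIRRIRIRRIRRIR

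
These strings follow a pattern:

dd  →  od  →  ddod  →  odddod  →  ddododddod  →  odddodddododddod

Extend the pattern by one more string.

Each term (from the third on) is the two preceding terms concatenated in order: term 3 = dd·od = ddod.
So term 7 is ddododddod·odddodddododddod.

ddododddododddodddododddod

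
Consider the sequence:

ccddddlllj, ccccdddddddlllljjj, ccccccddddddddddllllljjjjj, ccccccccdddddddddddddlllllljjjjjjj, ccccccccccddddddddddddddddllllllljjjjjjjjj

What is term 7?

ccccccccccccccddddddddddddddddddddddllllllllljjjjjjjjjjjjj

Reading off run lengths: c runs 2, 4, 6, 8, 10; d runs 4, 7, 10, 13, 16; l runs 3, 4, 5, 6, 7; j runs 1, 3, 5, 7, 9 — each is linear in n (n = 1, 2, …).
At n = 7 the blocks have lengths 14, 22, 9, 13.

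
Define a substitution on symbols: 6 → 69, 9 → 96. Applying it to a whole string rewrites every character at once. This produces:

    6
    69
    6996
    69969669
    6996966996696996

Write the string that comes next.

Rewriting the 16 symbols of 6996966996696996 one by one yields 69 96 96 69 96 69 69 96 96 69 69 96 69 96 96 69; concatenated:

69969669966969969669699669969669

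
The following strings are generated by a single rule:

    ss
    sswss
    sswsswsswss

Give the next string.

Each string is two copies of the previous one joined by 'w'.
So the next term is two copies of sswsswsswss with 'w' between the halves.

sswsswsswsswsswsswsswss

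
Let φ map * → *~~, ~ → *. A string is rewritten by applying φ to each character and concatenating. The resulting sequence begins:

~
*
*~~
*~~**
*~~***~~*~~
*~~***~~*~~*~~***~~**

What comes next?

*~~***~~*~~*~~***~~***~~***~~*~~*~~***~~*~~

φ(*~~***~~*~~*~~***~~**) expands symbol-by-symbol to *~~ * * *~~ *~~ *~~ * * *~~ * * *~~ * * *~~ *~~ *~~ * * *~~ *~~; joining the 21 pieces gives the next term.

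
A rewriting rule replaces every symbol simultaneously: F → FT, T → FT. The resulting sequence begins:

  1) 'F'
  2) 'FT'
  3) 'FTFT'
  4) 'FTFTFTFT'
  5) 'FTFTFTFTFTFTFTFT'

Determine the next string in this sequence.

FTFTFTFTFTFTFTFTFTFTFTFTFTFTFTFT

φ(FTFTFTFTFTFTFTFT) expands symbol-by-symbol to FT FT FT FT FT FT FT FT FT FT FT FT FT FT FT FT; joining the 16 pieces gives the next term.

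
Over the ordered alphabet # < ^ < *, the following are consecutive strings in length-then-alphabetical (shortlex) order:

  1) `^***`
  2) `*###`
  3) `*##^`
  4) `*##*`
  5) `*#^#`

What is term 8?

Advancing 3 positions from *#^# through *#^# → *#^^ → *#^* reaches term 8.

*#*#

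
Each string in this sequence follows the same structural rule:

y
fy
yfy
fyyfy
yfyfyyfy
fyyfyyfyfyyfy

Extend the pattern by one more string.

yfyfyyfyfyyfyyfyfyyfy

Each term (from the third on) is the two preceding terms concatenated in order: term 3 = y·fy = yfy.
Continuing: yfyfyyfy · fyyfyyfyfyyfy gives term 7.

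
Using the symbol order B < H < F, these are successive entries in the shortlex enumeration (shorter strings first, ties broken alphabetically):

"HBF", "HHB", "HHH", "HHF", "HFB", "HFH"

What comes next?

Find the rightmost character of HFH below F, bump it to the next letter, and reset everything to its right to B.

HFF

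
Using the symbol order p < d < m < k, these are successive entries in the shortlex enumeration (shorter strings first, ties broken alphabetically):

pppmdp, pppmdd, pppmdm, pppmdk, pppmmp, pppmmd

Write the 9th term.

pppmkp

Advancing 3 positions from pppmmd through pppmmd → pppmmm → pppmmk reaches term 9.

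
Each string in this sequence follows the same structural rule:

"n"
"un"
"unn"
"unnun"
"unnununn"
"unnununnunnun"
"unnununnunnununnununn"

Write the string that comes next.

Each term (from the third on) is the previous term followed by the one before it: term 3 = un·n = unn.
So term 8 is unnununnunnununnununn·unnununnunnun.

unnununnunnununnununnunnununnunnun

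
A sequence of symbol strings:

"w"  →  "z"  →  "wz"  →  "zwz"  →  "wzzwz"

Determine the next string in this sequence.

From term 3 onward, concatenate the second-to-last term with the last: w·z = wz, z·wz = zwz, …
The next term joins zwz and wzzwz.

zwzwzzwz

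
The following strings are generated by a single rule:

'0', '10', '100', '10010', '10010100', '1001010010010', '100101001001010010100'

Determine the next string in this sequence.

From term 3 onward, concatenate the last term with the second-to-last: 10·0 = 100, 100·10 = 10010, …
Continuing: 100101001001010010100 · 1001010010010 gives term 8.

1001010010010100101001001010010010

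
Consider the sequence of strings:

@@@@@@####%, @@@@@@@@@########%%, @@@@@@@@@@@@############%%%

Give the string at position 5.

The n-th term is 3n+3 @'s then 4n #'s then n %'s (n = 1, 2, …).
For term 5, n = 5, so the run lengths are 18, 20, 5.

@@@@@@@@@@@@@@@@@@####################%%%%%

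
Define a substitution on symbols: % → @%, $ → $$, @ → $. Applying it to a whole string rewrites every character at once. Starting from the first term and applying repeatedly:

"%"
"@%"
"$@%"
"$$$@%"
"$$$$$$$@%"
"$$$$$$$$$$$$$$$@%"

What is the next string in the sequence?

Rewriting the 17 symbols of $$$$$$$$$$$$$$$@% one by one yields $$ $$ $$ $$ $$ $$ $$ $$ $$ $$ $$ $$ $$ $$ $$ $ @%; concatenated:

$$$$$$$$$$$$$$$$$$$$$$$$$$$$$$$@%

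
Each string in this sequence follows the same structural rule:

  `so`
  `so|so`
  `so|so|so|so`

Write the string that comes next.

s(k+1) = s(k)·|·s(k) — each term doubles the last with '|' between the halves.
Doubling so|so|so|so with '|' between the halves:

so|so|so|so|so|so|so|so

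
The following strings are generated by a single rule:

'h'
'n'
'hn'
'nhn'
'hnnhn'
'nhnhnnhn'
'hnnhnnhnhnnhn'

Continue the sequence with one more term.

nhnhnnhnhnnhnnhnhnnhn

This is a Fibonacci-style word recurrence s(k) = s(k−2)·s(k−1): e.g. h·n = hn.
So term 8 is nhnhnnhn·hnnhnnhnhnnhn.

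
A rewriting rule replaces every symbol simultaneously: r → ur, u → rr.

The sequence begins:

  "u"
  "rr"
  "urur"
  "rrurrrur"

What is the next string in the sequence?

Expanding rrurrrur: r→ur, r→ur, u→rr, r→ur, r→ur, r→ur, u→rr, r→ur. Concatenated: ur ur rr ur ur ur rr ur.

ururrrurururrrur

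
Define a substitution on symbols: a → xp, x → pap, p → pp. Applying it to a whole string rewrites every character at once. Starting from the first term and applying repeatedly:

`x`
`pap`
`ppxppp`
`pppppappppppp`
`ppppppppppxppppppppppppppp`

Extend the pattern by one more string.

Rewriting the 26 symbols of ppppppppppxppppppppppppppp one by one yields pp pp pp pp pp pp pp pp pp pp pap pp pp pp pp pp pp pp pp pp pp pp pp pp pp pp; concatenated:

pppppppppppppppppppppappppppppppppppppppppppppppppppp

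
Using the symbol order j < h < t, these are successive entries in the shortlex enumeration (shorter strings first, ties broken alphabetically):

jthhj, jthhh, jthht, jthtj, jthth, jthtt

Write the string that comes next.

Find the rightmost character of jthtt below t, bump it to the next letter, and reset everything to its right to j.

jttjj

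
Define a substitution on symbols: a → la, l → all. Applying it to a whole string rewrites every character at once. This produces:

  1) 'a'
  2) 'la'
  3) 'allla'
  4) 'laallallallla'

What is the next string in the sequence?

Applying the rule to each of the 13 symbols of laallallallla gives the pieces all la la all all la all all la all all all la, which concatenate to the answer.

alllalaallalllaallalllaallallallla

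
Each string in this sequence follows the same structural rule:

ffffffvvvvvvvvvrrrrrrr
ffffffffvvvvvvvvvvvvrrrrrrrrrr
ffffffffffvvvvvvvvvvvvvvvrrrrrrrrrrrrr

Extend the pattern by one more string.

Each string has the form f^{2n} v^{3n} r^{3n-2}, where the shown terms are n = 3, 4, 5.
At n = 6 the blocks have lengths 12, 18, 16.

ffffffffffffvvvvvvvvvvvvvvvvvvrrrrrrrrrrrrrrrr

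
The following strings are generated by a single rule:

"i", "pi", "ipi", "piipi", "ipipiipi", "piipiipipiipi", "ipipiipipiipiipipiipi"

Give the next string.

Each term (from the third on) is the two preceding terms concatenated in order: term 3 = i·pi = ipi.
The next term joins piipiipipiipi and ipipiipipiipiipipiipi.

piipiipipiipiipipiipipiipiipipiipi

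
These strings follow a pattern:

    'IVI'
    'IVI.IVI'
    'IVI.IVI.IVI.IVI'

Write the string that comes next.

Every step duplicates the string with '.' between the halves.
One more doubling of IVI.IVI.IVI.IVI gives the answer.

IVI.IVI.IVI.IVI.IVI.IVI.IVI.IVI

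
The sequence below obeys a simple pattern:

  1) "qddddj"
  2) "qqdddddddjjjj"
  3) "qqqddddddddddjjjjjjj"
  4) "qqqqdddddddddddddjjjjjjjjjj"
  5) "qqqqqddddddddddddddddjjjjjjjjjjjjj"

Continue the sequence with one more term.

Reading off run lengths: q runs 1, 2, 3, 4, 5; d runs 4, 7, 10, 13, 16; j runs 1, 4, 7, 10, 13 — each is linear in n (n = 1, 2, …).
At n = 6 the blocks have lengths 6, 19, 16.

qqqqqqdddddddddddddddddddjjjjjjjjjjjjjjjj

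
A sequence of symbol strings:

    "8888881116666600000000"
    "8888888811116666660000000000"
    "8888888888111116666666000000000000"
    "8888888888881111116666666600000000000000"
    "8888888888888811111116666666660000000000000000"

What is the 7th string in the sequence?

8888888888888888881111111116666666666600000000000000000000

The n-th term is 2n 8's then n 1's then n+2 6's then 2n+2 0's, where the shown terms are n = 3, 4, 5, 6, 7.
At n = 9 the blocks have lengths 18, 9, 11, 20.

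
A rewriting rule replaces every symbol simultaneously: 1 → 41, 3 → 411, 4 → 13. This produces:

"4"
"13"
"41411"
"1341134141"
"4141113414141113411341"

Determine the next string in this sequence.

13411341414141113411341134141414111341414111341

Replace each of the 22 characters of 4141113414141113411341 in place — 13 41 13 41 41 41 411 13 41 13 41 13 41 41 41 411 13 41 41 411 13 41 — and concatenate.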